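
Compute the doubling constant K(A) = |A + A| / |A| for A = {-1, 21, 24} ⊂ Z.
K = |A + A| / |A| = 6/3 = 2

Enumerate A + A = {a + b : a, b ∈ A}. With |A| = 3, there are |A|^2 = 9 ordered sum pairs; collecting distinct values, A + A = {-2, 20, 23, 42, 45, 48}, so |A + A| = 6. Thus K = 6/3 = 2. For comparison, the minimum possible |A + A| over all 3-element sets is 2·3 − 1 = 5 (so min K = 5/3), attained only by arithmetic progressions.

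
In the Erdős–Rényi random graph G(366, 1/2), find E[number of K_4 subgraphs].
E[# K_4] = C(366, 4) · (1/2)^C(4, 2) = 735479745 / 2^6 = 11491871.015625

For each 4-subset S of vertices (there are C(366, 4) = 735479745 such S), let X_S = 1 if S induces a K_4 (all C(4, 2) = 6 edges present). Then P(X_S = 1) = (1/2)^6 = 1/64. By linearity of expectation, E[# K_4] = C(366, 4) · (1/2)^6 = 735479745 / 64 = 11491871.015625.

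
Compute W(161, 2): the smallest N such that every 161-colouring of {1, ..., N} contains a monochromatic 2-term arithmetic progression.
W(161, 2) = 161 + 1 = 162

A 2-term AP is any pair of integers, so a monochromatic 2-AP exists iff some colour is used at least twice. With 161 colours, the colouring i ↦ i on {1, ..., 161} uses each colour once, avoiding any monochromatic pair, so W(161, 2) > 161. For {1, ..., 162}, pigeonhole forces two integers of the same colour, which form a monochromatic 2-AP. Hence W(161, 2) = 162.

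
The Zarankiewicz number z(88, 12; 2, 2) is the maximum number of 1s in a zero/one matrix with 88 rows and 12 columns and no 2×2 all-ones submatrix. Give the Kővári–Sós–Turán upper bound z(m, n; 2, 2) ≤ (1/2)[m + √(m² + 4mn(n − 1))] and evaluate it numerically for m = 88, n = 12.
z(88, 12; 2, 2) ≤ (1/2)[88 + √(88² + 4·88·12·11)] = (1/2)[88 + √54208] = 160.4131

Kővári–Sós–Turán: let r_1, ..., r_88 be the row sums and z = Σ r_i the total number of 1s. Each pair of columns can share at most one row with both entries 1 (else a 2×2 all-ones block appears), so Σ_i C(r_i, 2) ≤ C(12, 2) = 66. By convexity Σ_i C(r_i, 2) ≥ 88·C(z/88, 2) = z(z − 88)/(2·88), giving z² − 88z − 88·12·11 ≤ 0 and hence z ≤ (1/2)[88 + √(7744 + 4·11616)] = (1/2)[88 + √54208] ≈ (1/2)(88 + 232.8261) = 160.4131.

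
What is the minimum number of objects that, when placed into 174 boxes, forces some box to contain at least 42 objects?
n = (42 − 1)·174 + 1 = 7135

By the generalised pigeonhole principle, to guarantee some box contains ≥ r objects we need more than (r − 1) · k objects total. Threshold: n = (r − 1) · k + 1. With r = 42 and k = 174: n = 41 · 174 + 1 = 7134 + 1 = 7135. For n = 7134 = 41 · 174, we can put exactly 41 objects in every box, avoiding 42 in any single one — so 7135 is tight.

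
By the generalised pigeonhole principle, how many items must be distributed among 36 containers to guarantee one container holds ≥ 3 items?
n = (3 − 1)·36 + 1 = 73

By the generalised pigeonhole principle, to guarantee some box contains ≥ r objects we need more than (r − 1) · k objects total. Threshold: n = (r − 1) · k + 1. With r = 3 and k = 36: n = 2 · 36 + 1 = 72 + 1 = 73. For n = 72 = 2 · 36, we can put exactly 2 objects in every box, avoiding 3 in any single one — so 73 is tight.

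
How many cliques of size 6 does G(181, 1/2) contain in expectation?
E[# K_6] = C(181, 6) · (1/2)^C(6, 2) = 44913567336 / 2^15 = 5614195917/4096 ≈ 1370653.300049

For each 6-subset S of vertices (there are C(181, 6) = 44913567336 such S), let X_S = 1 if S induces a K_6 (all C(6, 2) = 15 edges present). Then P(X_S = 1) = (1/2)^15 = 1/32768. By linearity of expectation, E[# K_6] = C(181, 6) · (1/2)^15 = 44913567336 / 32768 = 5614195917/4096 ≈ 1370653.300049.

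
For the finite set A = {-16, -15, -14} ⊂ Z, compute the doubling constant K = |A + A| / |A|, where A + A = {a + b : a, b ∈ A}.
K = |A + A| / |A| = 5/3

Enumerate A + A = {a + b : a, b ∈ A}. With |A| = 3, there are |A|^2 = 9 ordered sum pairs; collecting distinct values, A + A = {-32, -31, -30, -29, -28}, so |A + A| = 5. Thus K = 5/3. Here |A + A| = 2|A| − 1 = 5, the minimum possible — so K = 5/3 is minimal, which holds iff A is an arithmetic progression.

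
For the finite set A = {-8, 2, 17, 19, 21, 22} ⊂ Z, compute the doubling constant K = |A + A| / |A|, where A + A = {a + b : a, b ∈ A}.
K = |A + A| / |A| = 20/6 = 10/3

Enumerate A + A = {a + b : a, b ∈ A}. With |A| = 6, there are |A|^2 = 36 ordered sum pairs; collecting distinct values, A + A = {-16, -6, 4, 9, 11, 13, 14, 19, 21, 23, 24, 34, 36, 38, 39, 40, 41, 42, 43, 44}, so |A + A| = 20. Thus K = 20/6 = 10/3. For comparison, the minimum possible |A + A| over all 6-element sets is 2·6 − 1 = 11 (so min K = 11/6), attained only by arithmetic progressions.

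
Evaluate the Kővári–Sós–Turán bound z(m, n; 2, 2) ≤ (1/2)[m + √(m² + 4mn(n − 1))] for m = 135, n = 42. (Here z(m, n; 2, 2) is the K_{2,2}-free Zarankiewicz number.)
z(135, 42; 2, 2) ≤ (1/2)[135 + √(135² + 4·135·42·41)] = (1/2)[135 + √948105] = 554.3534

Kővári–Sós–Turán: let r_1, ..., r_135 be the row sums and z = Σ r_i the total number of 1s. Each pair of columns can share at most one row with both entries 1 (else a 2×2 all-ones block appears), so Σ_i C(r_i, 2) ≤ C(42, 2) = 861. By convexity Σ_i C(r_i, 2) ≥ 135·C(z/135, 2) = z(z − 135)/(2·135), giving z² − 135z − 135·42·41 ≤ 0 and hence z ≤ (1/2)[135 + √(18225 + 4·232470)] = (1/2)[135 + √948105] ≈ (1/2)(135 + 973.7068) = 554.3534.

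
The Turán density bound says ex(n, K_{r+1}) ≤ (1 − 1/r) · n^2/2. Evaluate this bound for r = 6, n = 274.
Turán density bound = (5/6) · 274^2/2 = 93845/3 ≈ 31281.6667

Turán's theorem: ex(n, K_{r+1}) is achieved by the complete r-partite Turán graph T(n, r) with parts as balanced as possible, and is at most (1 − 1/r) · n^2/2. For r = 6, n = 274: the density bound is (5/6) · 75076/2 = 93845/3 ≈ 31281.6667. The integer-valued extremum is e(T(274, 6)) = 31281, which is strictly less than the density bound 93845/3 since 6 ∤ 274 (the parts of T(274, 6) cannot all be equal).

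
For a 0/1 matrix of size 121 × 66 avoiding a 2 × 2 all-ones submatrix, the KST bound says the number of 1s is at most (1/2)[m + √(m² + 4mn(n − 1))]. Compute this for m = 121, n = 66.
z(121, 66; 2, 2) ≤ (1/2)[121 + √(121² + 4·121·66·65)] = (1/2)[121 + √2091001] = 783.5147

Kővári–Sós–Turán: let r_1, ..., r_121 be the row sums and z = Σ r_i the total number of 1s. Each pair of columns can share at most one row with both entries 1 (else a 2×2 all-ones block appears), so Σ_i C(r_i, 2) ≤ C(66, 2) = 2145. By convexity Σ_i C(r_i, 2) ≥ 121·C(z/121, 2) = z(z − 121)/(2·121), giving z² − 121z − 121·66·65 ≤ 0 and hence z ≤ (1/2)[121 + √(14641 + 4·519090)] = (1/2)[121 + √2091001] ≈ (1/2)(121 + 1446.0294) = 783.5147.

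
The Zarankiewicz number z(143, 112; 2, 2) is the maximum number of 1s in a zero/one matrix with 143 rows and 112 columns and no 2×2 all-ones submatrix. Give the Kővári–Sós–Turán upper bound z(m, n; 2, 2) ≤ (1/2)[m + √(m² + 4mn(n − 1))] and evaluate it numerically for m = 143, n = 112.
z(143, 112; 2, 2) ≤ (1/2)[143 + √(143² + 4·143·112·111)] = (1/2)[143 + √7131553] = 1406.7484

Kővári–Sós–Turán: let r_1, ..., r_143 be the row sums and z = Σ r_i the total number of 1s. Each pair of columns can share at most one row with both entries 1 (else a 2×2 all-ones block appears), so Σ_i C(r_i, 2) ≤ C(112, 2) = 6216. By convexity Σ_i C(r_i, 2) ≥ 143·C(z/143, 2) = z(z − 143)/(2·143), giving z² − 143z − 143·112·111 ≤ 0 and hence z ≤ (1/2)[143 + √(20449 + 4·1777776)] = (1/2)[143 + √7131553] ≈ (1/2)(143 + 2670.4968) = 1406.7484.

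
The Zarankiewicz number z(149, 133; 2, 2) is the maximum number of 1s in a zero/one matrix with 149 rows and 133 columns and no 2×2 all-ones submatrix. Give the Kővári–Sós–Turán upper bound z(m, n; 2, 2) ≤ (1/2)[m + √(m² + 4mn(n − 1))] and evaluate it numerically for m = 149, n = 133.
z(149, 133; 2, 2) ≤ (1/2)[149 + √(149² + 4·149·133·132)] = (1/2)[149 + √10485577] = 1693.572

Kővári–Sós–Turán: let r_1, ..., r_149 be the row sums and z = Σ r_i the total number of 1s. Each pair of columns can share at most one row with both entries 1 (else a 2×2 all-ones block appears), so Σ_i C(r_i, 2) ≤ C(133, 2) = 8778. By convexity Σ_i C(r_i, 2) ≥ 149·C(z/149, 2) = z(z − 149)/(2·149), giving z² − 149z − 149·133·132 ≤ 0 and hence z ≤ (1/2)[149 + √(22201 + 4·2615844)] = (1/2)[149 + √10485577] ≈ (1/2)(149 + 3238.1441) = 1693.572.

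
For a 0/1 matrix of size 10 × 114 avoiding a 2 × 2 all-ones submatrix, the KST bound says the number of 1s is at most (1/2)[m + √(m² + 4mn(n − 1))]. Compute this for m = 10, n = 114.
z(10, 114; 2, 2) ≤ (1/2)[10 + √(10² + 4·10·114·113)] = (1/2)[10 + √515380] = 363.9499

Kővári–Sós–Turán: let r_1, ..., r_10 be the row sums and z = Σ r_i the total number of 1s. Each pair of columns can share at most one row with both entries 1 (else a 2×2 all-ones block appears), so Σ_i C(r_i, 2) ≤ C(114, 2) = 6441. By convexity Σ_i C(r_i, 2) ≥ 10·C(z/10, 2) = z(z − 10)/(2·10), giving z² − 10z − 10·114·113 ≤ 0 and hence z ≤ (1/2)[10 + √(100 + 4·128820)] = (1/2)[10 + √515380] ≈ (1/2)(10 + 717.8997) = 363.9499.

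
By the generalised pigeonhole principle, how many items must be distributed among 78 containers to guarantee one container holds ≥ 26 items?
n = (26 − 1)·78 + 1 = 1951

By the generalised pigeonhole principle, to guarantee some box contains ≥ r objects we need more than (r − 1) · k objects total. Threshold: n = (r − 1) · k + 1. With r = 26 and k = 78: n = 25 · 78 + 1 = 1950 + 1 = 1951. For n = 1950 = 25 · 78, we can put exactly 25 objects in every box, avoiding 26 in any single one — so 1951 is tight.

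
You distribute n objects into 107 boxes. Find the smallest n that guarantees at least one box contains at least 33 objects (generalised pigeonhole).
n = (33 − 1)·107 + 1 = 3425

By the generalised pigeonhole principle, to guarantee some box contains ≥ r objects we need more than (r − 1) · k objects total. Threshold: n = (r − 1) · k + 1. With r = 33 and k = 107: n = 32 · 107 + 1 = 3424 + 1 = 3425. For n = 3424 = 32 · 107, we can put exactly 32 objects in every box, avoiding 33 in any single one — so 3425 is tight.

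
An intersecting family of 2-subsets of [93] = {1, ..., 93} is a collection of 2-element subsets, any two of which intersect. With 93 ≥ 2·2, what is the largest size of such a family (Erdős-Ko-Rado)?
max |F| = C(92, 1) = 92

The Erdős-Ko-Rado theorem states: for n ≥ 2k, an intersecting family of k-subsets of an n-element set has size at most C(n − 1, k − 1), with equality for 'star' families {A ⊆ [n] : |A| = k, i ∈ A} (fix an element i). For n = 93, k = 2: C(92, 1) = 92.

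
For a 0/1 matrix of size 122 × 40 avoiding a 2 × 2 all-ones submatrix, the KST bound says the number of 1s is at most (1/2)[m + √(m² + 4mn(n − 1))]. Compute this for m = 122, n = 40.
z(122, 40; 2, 2) ≤ (1/2)[122 + √(122² + 4·122·40·39)] = (1/2)[122 + √776164] = 501.5009

Kővári–Sós–Turán: let r_1, ..., r_122 be the row sums and z = Σ r_i the total number of 1s. Each pair of columns can share at most one row with both entries 1 (else a 2×2 all-ones block appears), so Σ_i C(r_i, 2) ≤ C(40, 2) = 780. By convexity Σ_i C(r_i, 2) ≥ 122·C(z/122, 2) = z(z − 122)/(2·122), giving z² − 122z − 122·40·39 ≤ 0 and hence z ≤ (1/2)[122 + √(14884 + 4·190320)] = (1/2)[122 + √776164] ≈ (1/2)(122 + 881.0017) = 501.5009.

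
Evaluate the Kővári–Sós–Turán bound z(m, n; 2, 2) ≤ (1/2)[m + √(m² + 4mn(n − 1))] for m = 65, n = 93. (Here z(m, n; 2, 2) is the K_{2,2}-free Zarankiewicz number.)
z(65, 93; 2, 2) ≤ (1/2)[65 + √(65² + 4·65·93·92)] = (1/2)[65 + √2228785] = 778.9558

Kővári–Sós–Turán: let r_1, ..., r_65 be the row sums and z = Σ r_i the total number of 1s. Each pair of columns can share at most one row with both entries 1 (else a 2×2 all-ones block appears), so Σ_i C(r_i, 2) ≤ C(93, 2) = 4278. By convexity Σ_i C(r_i, 2) ≥ 65·C(z/65, 2) = z(z − 65)/(2·65), giving z² − 65z − 65·93·92 ≤ 0 and hence z ≤ (1/2)[65 + √(4225 + 4·556140)] = (1/2)[65 + √2228785] ≈ (1/2)(65 + 1492.9116) = 778.9558.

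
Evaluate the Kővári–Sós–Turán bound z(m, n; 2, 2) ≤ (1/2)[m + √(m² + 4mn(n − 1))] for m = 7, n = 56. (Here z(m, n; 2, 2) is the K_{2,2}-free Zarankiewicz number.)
z(7, 56; 2, 2) ≤ (1/2)[7 + √(7² + 4·7·56·55)] = (1/2)[7 + √86289] = 150.3749

Kővári–Sós–Turán: let r_1, ..., r_7 be the row sums and z = Σ r_i the total number of 1s. Each pair of columns can share at most one row with both entries 1 (else a 2×2 all-ones block appears), so Σ_i C(r_i, 2) ≤ C(56, 2) = 1540. By convexity Σ_i C(r_i, 2) ≥ 7·C(z/7, 2) = z(z − 7)/(2·7), giving z² − 7z − 7·56·55 ≤ 0 and hence z ≤ (1/2)[7 + √(49 + 4·21560)] = (1/2)[7 + √86289] ≈ (1/2)(7 + 293.7499) = 150.3749.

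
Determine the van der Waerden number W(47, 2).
W(47, 2) = 47 + 1 = 48

A 2-term AP is any pair of integers, so a monochromatic 2-AP exists iff some colour is used at least twice. With 47 colours, the colouring i ↦ i on {1, ..., 47} uses each colour once, avoiding any monochromatic pair, so W(47, 2) > 47. For {1, ..., 48}, pigeonhole forces two integers of the same colour, which form a monochromatic 2-AP. Hence W(47, 2) = 48.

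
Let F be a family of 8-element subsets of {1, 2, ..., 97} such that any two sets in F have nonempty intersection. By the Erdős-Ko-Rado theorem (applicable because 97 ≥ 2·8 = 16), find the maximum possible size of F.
max |F| = C(96, 7) = 11919192480

The Erdős-Ko-Rado theorem states: for n ≥ 2k, an intersecting family of k-subsets of an n-element set has size at most C(n − 1, k − 1), with equality for 'star' families {A ⊆ [n] : |A| = k, i ∈ A} (fix an element i). For n = 97, k = 8: C(96, 7) = 11919192480.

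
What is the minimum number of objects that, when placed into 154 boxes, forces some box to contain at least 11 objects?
n = (11 − 1)·154 + 1 = 1541

By the generalised pigeonhole principle, to guarantee some box contains ≥ r objects we need more than (r − 1) · k objects total. Threshold: n = (r − 1) · k + 1. With r = 11 and k = 154: n = 10 · 154 + 1 = 1540 + 1 = 1541. For n = 1540 = 10 · 154, we can put exactly 10 objects in every box, avoiding 11 in any single one — so 1541 is tight.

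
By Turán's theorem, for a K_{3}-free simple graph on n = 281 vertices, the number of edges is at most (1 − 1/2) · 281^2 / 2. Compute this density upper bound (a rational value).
Turán density bound = (1/2) · 281^2/2 = 78961/4 ≈ 19740.25

Turán's theorem: ex(n, K_{r+1}) is achieved by the complete r-partite Turán graph T(n, r) with parts as balanced as possible, and is at most (1 − 1/r) · n^2/2. For r = 2, n = 281: the density bound is (1/2) · 78961/2 = 78961/4 ≈ 19740.25. The integer-valued extremum is e(T(281, 2)) = 19740, which is strictly less than the density bound 78961/4 since 2 ∤ 281 (the parts of T(281, 2) cannot all be equal).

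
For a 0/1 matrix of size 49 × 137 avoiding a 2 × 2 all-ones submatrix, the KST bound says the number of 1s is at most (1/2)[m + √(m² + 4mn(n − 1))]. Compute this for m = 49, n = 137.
z(49, 137; 2, 2) ≤ (1/2)[49 + √(49² + 4·49·137·136)] = (1/2)[49 + √3654273] = 980.3076

Kővári–Sós–Turán: let r_1, ..., r_49 be the row sums and z = Σ r_i the total number of 1s. Each pair of columns can share at most one row with both entries 1 (else a 2×2 all-ones block appears), so Σ_i C(r_i, 2) ≤ C(137, 2) = 9316. By convexity Σ_i C(r_i, 2) ≥ 49·C(z/49, 2) = z(z − 49)/(2·49), giving z² − 49z − 49·137·136 ≤ 0 and hence z ≤ (1/2)[49 + √(2401 + 4·912968)] = (1/2)[49 + √3654273] ≈ (1/2)(49 + 1911.6153) = 980.3076.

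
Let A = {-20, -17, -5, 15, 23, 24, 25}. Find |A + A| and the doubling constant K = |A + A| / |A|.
K = |A + A| / |A| = 27/7

Enumerate A + A = {a + b : a, b ∈ A}. With |A| = 7, there are |A|^2 = 49 ordered sum pairs; collecting distinct values, A + A = {-40, -37, -34, -25, -22, -10, -5, -2, 3, 4, 5, 6, 7, 8, 10, 18, 19, 20, 30, 38, 39, 40, 46, 47, 48, 49, 50}, so |A + A| = 27. Thus K = 27/7. For comparison, the minimum possible |A + A| over all 7-element sets is 2·7 − 1 = 13 (so min K = 13/7), attained only by arithmetic progressions.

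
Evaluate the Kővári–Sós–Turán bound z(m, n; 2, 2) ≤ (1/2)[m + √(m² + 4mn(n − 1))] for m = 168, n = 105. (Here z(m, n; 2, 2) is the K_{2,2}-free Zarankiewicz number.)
z(168, 105; 2, 2) ≤ (1/2)[168 + √(168² + 4·168·105·104)] = (1/2)[168 + √7366464] = 1441.0615

Kővári–Sós–Turán: let r_1, ..., r_168 be the row sums and z = Σ r_i the total number of 1s. Each pair of columns can share at most one row with both entries 1 (else a 2×2 all-ones block appears), so Σ_i C(r_i, 2) ≤ C(105, 2) = 5460. By convexity Σ_i C(r_i, 2) ≥ 168·C(z/168, 2) = z(z − 168)/(2·168), giving z² − 168z − 168·105·104 ≤ 0 and hence z ≤ (1/2)[168 + √(28224 + 4·1834560)] = (1/2)[168 + √7366464] ≈ (1/2)(168 + 2714.1231) = 1441.0615.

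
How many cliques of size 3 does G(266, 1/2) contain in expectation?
E[# K_3] = C(266, 3) · (1/2)^C(3, 2) = 3101560 / 2^3 = 387695

For each 3-subset S of vertices (there are C(266, 3) = 3101560 such S), let X_S = 1 if S induces a K_3 (all C(3, 2) = 3 edges present). Then P(X_S = 1) = (1/2)^3 = 1/8. By linearity of expectation, E[# K_3] = C(266, 3) · (1/2)^3 = 3101560 / 8 = 387695.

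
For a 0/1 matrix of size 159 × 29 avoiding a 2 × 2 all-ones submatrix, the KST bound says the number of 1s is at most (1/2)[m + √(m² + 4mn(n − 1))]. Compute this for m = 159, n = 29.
z(159, 29; 2, 2) ≤ (1/2)[159 + √(159² + 4·159·29·28)] = (1/2)[159 + √541713] = 447.5058

Kővári–Sós–Turán: let r_1, ..., r_159 be the row sums and z = Σ r_i the total number of 1s. Each pair of columns can share at most one row with both entries 1 (else a 2×2 all-ones block appears), so Σ_i C(r_i, 2) ≤ C(29, 2) = 406. By convexity Σ_i C(r_i, 2) ≥ 159·C(z/159, 2) = z(z − 159)/(2·159), giving z² − 159z − 159·29·28 ≤ 0 and hence z ≤ (1/2)[159 + √(25281 + 4·129108)] = (1/2)[159 + √541713] ≈ (1/2)(159 + 736.0115) = 447.5058.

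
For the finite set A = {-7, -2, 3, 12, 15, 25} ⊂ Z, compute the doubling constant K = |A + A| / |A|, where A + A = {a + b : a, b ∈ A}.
K = |A + A| / |A| = 19/6

Enumerate A + A = {a + b : a, b ∈ A}. With |A| = 6, there are |A|^2 = 36 ordered sum pairs; collecting distinct values, A + A = {-14, -9, -4, 1, 5, 6, 8, 10, 13, 15, 18, 23, 24, 27, 28, 30, 37, 40, 50}, so |A + A| = 19. Thus K = 19/6. For comparison, the minimum possible |A + A| over all 6-element sets is 2·6 − 1 = 11 (so min K = 11/6), attained only by arithmetic progressions.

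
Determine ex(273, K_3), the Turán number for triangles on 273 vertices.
ex(273, K_3) = ⌊273^2/4⌋ = 18632

Mantel (1907): a triangle-free graph on n vertices has at most ⌊n^2/4⌋ edges, with equality for the complete bipartite graph K_{⌊n/2⌋, ⌈n/2⌉}. For n = 273: ⌊273^2/4⌋ = ⌊74529/4⌋ = 18632. The extremal graph is K_{136, 137}, which has 136·137 = 18632 edges.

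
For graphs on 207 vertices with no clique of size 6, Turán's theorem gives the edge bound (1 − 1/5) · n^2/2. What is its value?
Turán density bound = (4/5) · 207^2/2 = 85698/5 ≈ 17139.6

Turán's theorem: ex(n, K_{r+1}) is achieved by the complete r-partite Turán graph T(n, r) with parts as balanced as possible, and is at most (1 − 1/r) · n^2/2. For r = 5, n = 207: the density bound is (4/5) · 42849/2 = 85698/5 ≈ 17139.6. The integer-valued extremum is e(T(207, 5)) = 17139, which is strictly less than the density bound 85698/5 since 5 ∤ 207 (the parts of T(207, 5) cannot all be equal).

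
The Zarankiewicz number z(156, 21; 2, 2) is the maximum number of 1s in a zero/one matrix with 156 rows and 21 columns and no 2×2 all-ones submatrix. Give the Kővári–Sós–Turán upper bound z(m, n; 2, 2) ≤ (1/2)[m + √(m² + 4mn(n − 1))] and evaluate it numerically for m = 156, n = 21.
z(156, 21; 2, 2) ≤ (1/2)[156 + √(156² + 4·156·21·20)] = (1/2)[156 + √286416] = 345.5892

Kővári–Sós–Turán: let r_1, ..., r_156 be the row sums and z = Σ r_i the total number of 1s. Each pair of columns can share at most one row with both entries 1 (else a 2×2 all-ones block appears), so Σ_i C(r_i, 2) ≤ C(21, 2) = 210. By convexity Σ_i C(r_i, 2) ≥ 156·C(z/156, 2) = z(z − 156)/(2·156), giving z² − 156z − 156·21·20 ≤ 0 and hence z ≤ (1/2)[156 + √(24336 + 4·65520)] = (1/2)[156 + √286416] ≈ (1/2)(156 + 535.1785) = 345.5892.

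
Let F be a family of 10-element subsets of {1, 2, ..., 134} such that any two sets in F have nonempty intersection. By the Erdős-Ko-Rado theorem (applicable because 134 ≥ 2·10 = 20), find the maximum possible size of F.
max |F| = C(133, 9) = 27212042858000

The Erdős-Ko-Rado theorem states: for n ≥ 2k, an intersecting family of k-subsets of an n-element set has size at most C(n − 1, k − 1), with equality for 'star' families {A ⊆ [n] : |A| = k, i ∈ A} (fix an element i). For n = 134, k = 10: C(133, 9) = 27212042858000.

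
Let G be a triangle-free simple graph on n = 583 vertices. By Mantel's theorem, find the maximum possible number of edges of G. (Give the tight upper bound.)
ex(583, K_3) = ⌊583^2/4⌋ = 84972

Mantel (1907): a triangle-free graph on n vertices has at most ⌊n^2/4⌋ edges, with equality for the complete bipartite graph K_{⌊n/2⌋, ⌈n/2⌉}. For n = 583: ⌊583^2/4⌋ = ⌊339889/4⌋ = 84972. The extremal graph is K_{291, 292}, which has 291·292 = 84972 edges.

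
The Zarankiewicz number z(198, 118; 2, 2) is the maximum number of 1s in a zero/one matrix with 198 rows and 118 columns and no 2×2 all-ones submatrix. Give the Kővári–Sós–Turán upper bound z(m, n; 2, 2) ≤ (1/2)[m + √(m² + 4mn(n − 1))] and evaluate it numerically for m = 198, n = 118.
z(198, 118; 2, 2) ≤ (1/2)[198 + √(198² + 4·198·118·117)] = (1/2)[198 + √10973556] = 1755.3179

Kővári–Sós–Turán: let r_1, ..., r_198 be the row sums and z = Σ r_i the total number of 1s. Each pair of columns can share at most one row with both entries 1 (else a 2×2 all-ones block appears), so Σ_i C(r_i, 2) ≤ C(118, 2) = 6903. By convexity Σ_i C(r_i, 2) ≥ 198·C(z/198, 2) = z(z − 198)/(2·198), giving z² − 198z − 198·118·117 ≤ 0 and hence z ≤ (1/2)[198 + √(39204 + 4·2733588)] = (1/2)[198 + √10973556] ≈ (1/2)(198 + 3312.6358) = 1755.3179.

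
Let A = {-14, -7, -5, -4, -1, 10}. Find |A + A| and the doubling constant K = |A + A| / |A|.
K = |A + A| / |A| = 20/6 = 10/3

Enumerate A + A = {a + b : a, b ∈ A}. With |A| = 6, there are |A|^2 = 36 ordered sum pairs; collecting distinct values, A + A = {-28, -21, -19, -18, -15, -14, -12, -11, -10, -9, -8, -6, -5, -4, -2, 3, 5, 6, 9, 20}, so |A + A| = 20. Thus K = 20/6 = 10/3. For comparison, the minimum possible |A + A| over all 6-element sets is 2·6 − 1 = 11 (so min K = 11/6), attained only by arithmetic progressions.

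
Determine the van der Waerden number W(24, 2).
W(24, 2) = 24 + 1 = 25

A 2-term AP is any pair of integers, so a monochromatic 2-AP exists iff some colour is used at least twice. With 24 colours, the colouring i ↦ i on {1, ..., 24} uses each colour once, avoiding any monochromatic pair, so W(24, 2) > 24. For {1, ..., 25}, pigeonhole forces two integers of the same colour, which form a monochromatic 2-AP. Hence W(24, 2) = 25.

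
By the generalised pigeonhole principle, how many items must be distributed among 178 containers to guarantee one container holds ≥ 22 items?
n = (22 − 1)·178 + 1 = 3739

By the generalised pigeonhole principle, to guarantee some box contains ≥ r objects we need more than (r − 1) · k objects total. Threshold: n = (r − 1) · k + 1. With r = 22 and k = 178: n = 21 · 178 + 1 = 3738 + 1 = 3739. For n = 3738 = 21 · 178, we can put exactly 21 objects in every box, avoiding 22 in any single one — so 3739 is tight.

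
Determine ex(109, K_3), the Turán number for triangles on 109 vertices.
ex(109, K_3) = ⌊109^2/4⌋ = 2970

Mantel (1907): a triangle-free graph on n vertices has at most ⌊n^2/4⌋ edges, with equality for the complete bipartite graph K_{⌊n/2⌋, ⌈n/2⌉}. For n = 109: ⌊109^2/4⌋ = ⌊11881/4⌋ = 2970. The extremal graph is K_{54, 55}, which has 54·55 = 2970 edges.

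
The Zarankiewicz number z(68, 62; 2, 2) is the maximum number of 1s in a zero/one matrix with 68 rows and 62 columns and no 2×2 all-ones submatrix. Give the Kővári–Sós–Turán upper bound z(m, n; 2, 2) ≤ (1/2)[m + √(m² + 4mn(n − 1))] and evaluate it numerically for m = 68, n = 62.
z(68, 62; 2, 2) ≤ (1/2)[68 + √(68² + 4·68·62·61)] = (1/2)[68 + √1033328] = 542.2637

Kővári–Sós–Turán: let r_1, ..., r_68 be the row sums and z = Σ r_i the total number of 1s. Each pair of columns can share at most one row with both entries 1 (else a 2×2 all-ones block appears), so Σ_i C(r_i, 2) ≤ C(62, 2) = 1891. By convexity Σ_i C(r_i, 2) ≥ 68·C(z/68, 2) = z(z − 68)/(2·68), giving z² − 68z − 68·62·61 ≤ 0 and hence z ≤ (1/2)[68 + √(4624 + 4·257176)] = (1/2)[68 + √1033328] ≈ (1/2)(68 + 1016.5274) = 542.2637.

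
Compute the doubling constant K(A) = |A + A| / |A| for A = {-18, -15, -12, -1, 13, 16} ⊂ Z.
K = |A + A| / |A| = 17/6

Enumerate A + A = {a + b : a, b ∈ A}. With |A| = 6, there are |A|^2 = 36 ordered sum pairs; collecting distinct values, A + A = {-36, -33, -30, -27, -24, -19, -16, -13, -5, -2, 1, 4, 12, 15, 26, 29, 32}, so |A + A| = 17. Thus K = 17/6. For comparison, the minimum possible |A + A| over all 6-element sets is 2·6 − 1 = 11 (so min K = 11/6), attained only by arithmetic progressions.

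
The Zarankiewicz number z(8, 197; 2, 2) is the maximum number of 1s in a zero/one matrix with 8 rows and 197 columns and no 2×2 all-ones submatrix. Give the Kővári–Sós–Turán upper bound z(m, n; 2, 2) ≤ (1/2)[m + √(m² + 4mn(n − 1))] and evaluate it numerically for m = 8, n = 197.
z(8, 197; 2, 2) ≤ (1/2)[8 + √(8² + 4·8·197·196)] = (1/2)[8 + √1235648] = 559.7985

Kővári–Sós–Turán: let r_1, ..., r_8 be the row sums and z = Σ r_i the total number of 1s. Each pair of columns can share at most one row with both entries 1 (else a 2×2 all-ones block appears), so Σ_i C(r_i, 2) ≤ C(197, 2) = 19306. By convexity Σ_i C(r_i, 2) ≥ 8·C(z/8, 2) = z(z − 8)/(2·8), giving z² − 8z − 8·197·196 ≤ 0 and hence z ≤ (1/2)[8 + √(64 + 4·308896)] = (1/2)[8 + √1235648] ≈ (1/2)(8 + 1111.597) = 559.7985.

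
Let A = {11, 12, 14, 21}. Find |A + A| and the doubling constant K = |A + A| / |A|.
K = |A + A| / |A| = 10/4 = 5/2

Enumerate A + A = {a + b : a, b ∈ A}. With |A| = 4, there are |A|^2 = 16 ordered sum pairs; collecting distinct values, A + A = {22, 23, 24, 25, 26, 28, 32, 33, 35, 42}, so |A + A| = 10. Thus K = 10/4 = 5/2. For comparison, the minimum possible |A + A| over all 4-element sets is 2·4 − 1 = 7 (so min K = 7/4), attained only by arithmetic progressions.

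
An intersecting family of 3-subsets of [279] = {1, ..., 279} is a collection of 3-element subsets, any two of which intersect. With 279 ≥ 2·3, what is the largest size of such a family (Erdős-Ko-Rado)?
max |F| = C(278, 2) = 38503

The Erdős-Ko-Rado theorem states: for n ≥ 2k, an intersecting family of k-subsets of an n-element set has size at most C(n − 1, k − 1), with equality for 'star' families {A ⊆ [n] : |A| = k, i ∈ A} (fix an element i). For n = 279, k = 3: C(278, 2) = 38503.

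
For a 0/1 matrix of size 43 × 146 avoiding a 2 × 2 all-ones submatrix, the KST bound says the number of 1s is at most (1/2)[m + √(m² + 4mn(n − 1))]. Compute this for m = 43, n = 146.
z(43, 146; 2, 2) ≤ (1/2)[43 + √(43² + 4·43·146·145)] = (1/2)[43 + √3643089] = 975.8439

Kővári–Sós–Turán: let r_1, ..., r_43 be the row sums and z = Σ r_i the total number of 1s. Each pair of columns can share at most one row with both entries 1 (else a 2×2 all-ones block appears), so Σ_i C(r_i, 2) ≤ C(146, 2) = 10585. By convexity Σ_i C(r_i, 2) ≥ 43·C(z/43, 2) = z(z − 43)/(2·43), giving z² − 43z − 43·146·145 ≤ 0 and hence z ≤ (1/2)[43 + √(1849 + 4·910310)] = (1/2)[43 + √3643089] ≈ (1/2)(43 + 1908.6878) = 975.8439.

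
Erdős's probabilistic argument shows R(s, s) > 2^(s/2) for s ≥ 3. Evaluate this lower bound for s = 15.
2^(15/2) = 181.0193; so R(15, 15) > 181.0193

Colour each edge of K_n uniformly at random with red/blue. The expected number of monochromatic K_15 is C(n, 15) · 2 · 2^(−C(15,2)). If C(n, 15) · 2^(1 − C(15,2)) < 1, then with positive probability no monochromatic K_15 exists, so R(15, 15) > n. The standard estimate C(n, 15) ≤ n^15/15! shows this inequality holds whenever n ≤ 2^(15/2) (since 15! · 2^(C(15,2) − 1) > 2^(15^2/2) ≥ n^15). Hence R(15, 15) > 2^(15/2) = 181.0193.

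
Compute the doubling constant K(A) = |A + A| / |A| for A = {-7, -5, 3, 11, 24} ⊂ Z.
K = |A + A| / |A| = 14/5

Enumerate A + A = {a + b : a, b ∈ A}. With |A| = 5, there are |A|^2 = 25 ordered sum pairs; collecting distinct values, A + A = {-14, -12, -10, -4, -2, 4, 6, 14, 17, 19, 22, 27, 35, 48}, so |A + A| = 14. Thus K = 14/5. For comparison, the minimum possible |A + A| over all 5-element sets is 2·5 − 1 = 9 (so min K = 9/5), attained only by arithmetic progressions.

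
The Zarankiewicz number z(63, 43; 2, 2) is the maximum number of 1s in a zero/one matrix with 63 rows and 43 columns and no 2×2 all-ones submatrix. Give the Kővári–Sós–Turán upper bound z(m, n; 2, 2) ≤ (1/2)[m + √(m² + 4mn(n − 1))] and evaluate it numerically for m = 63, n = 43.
z(63, 43; 2, 2) ≤ (1/2)[63 + √(63² + 4·63·43·42)] = (1/2)[63 + √459081] = 370.2776

Kővári–Sós–Turán: let r_1, ..., r_63 be the row sums and z = Σ r_i the total number of 1s. Each pair of columns can share at most one row with both entries 1 (else a 2×2 all-ones block appears), so Σ_i C(r_i, 2) ≤ C(43, 2) = 903. By convexity Σ_i C(r_i, 2) ≥ 63·C(z/63, 2) = z(z − 63)/(2·63), giving z² − 63z − 63·43·42 ≤ 0 and hence z ≤ (1/2)[63 + √(3969 + 4·113778)] = (1/2)[63 + √459081] ≈ (1/2)(63 + 677.5552) = 370.2776.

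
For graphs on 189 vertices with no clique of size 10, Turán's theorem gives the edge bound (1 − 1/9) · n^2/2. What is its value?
Turán density bound = (8/9) · 189^2/2 = 15876

Turán's theorem: ex(n, K_{r+1}) is achieved by the complete r-partite Turán graph T(n, r) with parts as balanced as possible, and is at most (1 − 1/r) · n^2/2. For r = 9, n = 189: the density bound is (8/9) · 35721/2 = 15876. Since 9 ∣ 189, the Turán graph T(189, 9) has parts of equal size 21, and its edge count e(T(189, 9)) = 15876 attains the density bound exactly.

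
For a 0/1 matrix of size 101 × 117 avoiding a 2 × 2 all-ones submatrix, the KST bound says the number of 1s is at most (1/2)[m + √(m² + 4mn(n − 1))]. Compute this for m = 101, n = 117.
z(101, 117; 2, 2) ≤ (1/2)[101 + √(101² + 4·101·117·116)] = (1/2)[101 + √5493289] = 1222.3883

Kővári–Sós–Turán: let r_1, ..., r_101 be the row sums and z = Σ r_i the total number of 1s. Each pair of columns can share at most one row with both entries 1 (else a 2×2 all-ones block appears), so Σ_i C(r_i, 2) ≤ C(117, 2) = 6786. By convexity Σ_i C(r_i, 2) ≥ 101·C(z/101, 2) = z(z − 101)/(2·101), giving z² − 101z − 101·117·116 ≤ 0 and hence z ≤ (1/2)[101 + √(10201 + 4·1370772)] = (1/2)[101 + √5493289] ≈ (1/2)(101 + 2343.7767) = 1222.3883.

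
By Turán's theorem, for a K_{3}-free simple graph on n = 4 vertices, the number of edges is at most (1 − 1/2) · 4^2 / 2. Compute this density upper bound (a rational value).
Turán density bound = (1/2) · 4^2/2 = 4

Turán's theorem: ex(n, K_{r+1}) is achieved by the complete r-partite Turán graph T(n, r) with parts as balanced as possible, and is at most (1 − 1/r) · n^2/2. For r = 2, n = 4: the density bound is (1/2) · 16/2 = 4. Since 2 ∣ 4, the Turán graph T(4, 2) has parts of equal size 2, and its edge count e(T(4, 2)) = 4 attains the density bound exactly.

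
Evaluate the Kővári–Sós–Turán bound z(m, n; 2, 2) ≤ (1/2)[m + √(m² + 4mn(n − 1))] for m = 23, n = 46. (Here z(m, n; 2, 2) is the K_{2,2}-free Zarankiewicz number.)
z(23, 46; 2, 2) ≤ (1/2)[23 + √(23² + 4·23·46·45)] = (1/2)[23 + √190969] = 230

Kővári–Sós–Turán: let r_1, ..., r_23 be the row sums and z = Σ r_i the total number of 1s. Each pair of columns can share at most one row with both entries 1 (else a 2×2 all-ones block appears), so Σ_i C(r_i, 2) ≤ C(46, 2) = 1035. By convexity Σ_i C(r_i, 2) ≥ 23·C(z/23, 2) = z(z − 23)/(2·23), giving z² − 23z − 23·46·45 ≤ 0 and hence z ≤ (1/2)[23 + √(529 + 4·47610)] = (1/2)[23 + √190969] ≈ (1/2)(23 + 437) = 230.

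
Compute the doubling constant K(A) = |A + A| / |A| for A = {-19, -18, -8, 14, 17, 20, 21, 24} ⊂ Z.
K = |A + A| / |A| = 31/8

Enumerate A + A = {a + b : a, b ∈ A}. With |A| = 8, there are |A|^2 = 64 ordered sum pairs; collecting distinct values, A + A = {-38, -37, -36, -27, -26, -16, -5, -4, -2, -1, 1, 2, 3, 5, 6, 9, 12, 13, 16, 28, 31, 34, 35, 37, 38, 40, 41, 42, 44, 45, 48}, so |A + A| = 31. Thus K = 31/8. For comparison, the minimum possible |A + A| over all 8-element sets is 2·8 − 1 = 15 (so min K = 15/8), attained only by arithmetic progressions.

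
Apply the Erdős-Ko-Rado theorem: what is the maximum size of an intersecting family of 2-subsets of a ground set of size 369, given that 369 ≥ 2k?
max |F| = C(368, 1) = 368

The Erdős-Ko-Rado theorem states: for n ≥ 2k, an intersecting family of k-subsets of an n-element set has size at most C(n − 1, k − 1), with equality for 'star' families {A ⊆ [n] : |A| = k, i ∈ A} (fix an element i). For n = 369, k = 2: C(368, 1) = 368.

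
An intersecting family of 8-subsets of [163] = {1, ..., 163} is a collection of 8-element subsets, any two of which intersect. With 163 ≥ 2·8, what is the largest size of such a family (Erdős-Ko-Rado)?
max |F| = C(162, 7) = 509458483872

The Erdős-Ko-Rado theorem states: for n ≥ 2k, an intersecting family of k-subsets of an n-element set has size at most C(n − 1, k − 1), with equality for 'star' families {A ⊆ [n] : |A| = k, i ∈ A} (fix an element i). For n = 163, k = 8: C(162, 7) = 509458483872.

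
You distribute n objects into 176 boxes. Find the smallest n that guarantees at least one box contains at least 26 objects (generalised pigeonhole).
n = (26 − 1)·176 + 1 = 4401

By the generalised pigeonhole principle, to guarantee some box contains ≥ r objects we need more than (r − 1) · k objects total. Threshold: n = (r − 1) · k + 1. With r = 26 and k = 176: n = 25 · 176 + 1 = 4400 + 1 = 4401. For n = 4400 = 25 · 176, we can put exactly 25 objects in every box, avoiding 26 in any single one — so 4401 is tight.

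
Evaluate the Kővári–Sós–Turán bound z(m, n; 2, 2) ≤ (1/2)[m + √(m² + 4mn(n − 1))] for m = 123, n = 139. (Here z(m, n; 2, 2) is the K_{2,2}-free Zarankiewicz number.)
z(123, 139; 2, 2) ≤ (1/2)[123 + √(123² + 4·123·139·138)] = (1/2)[123 + √9452673] = 1598.76

Kővári–Sós–Turán: let r_1, ..., r_123 be the row sums and z = Σ r_i the total number of 1s. Each pair of columns can share at most one row with both entries 1 (else a 2×2 all-ones block appears), so Σ_i C(r_i, 2) ≤ C(139, 2) = 9591. By convexity Σ_i C(r_i, 2) ≥ 123·C(z/123, 2) = z(z − 123)/(2·123), giving z² − 123z − 123·139·138 ≤ 0 and hence z ≤ (1/2)[123 + √(15129 + 4·2359386)] = (1/2)[123 + √9452673] ≈ (1/2)(123 + 3074.52) = 1598.76.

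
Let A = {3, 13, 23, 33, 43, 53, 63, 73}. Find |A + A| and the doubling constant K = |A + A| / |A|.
K = |A + A| / |A| = 15/8

Enumerate A + A = {a + b : a, b ∈ A}. With |A| = 8, there are |A|^2 = 64 ordered sum pairs; collecting distinct values, A + A = {6, 16, 26, 36, 46, 56, 66, 76, 86, 96, 106, 116, 126, 136, 146}, so |A + A| = 15. Thus K = 15/8. Here |A + A| = 2|A| − 1 = 15, the minimum possible — so K = 15/8 is minimal, which holds iff A is an arithmetic progression.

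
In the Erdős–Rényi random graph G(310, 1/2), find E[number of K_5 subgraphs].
E[# K_5] = C(310, 5) · (1/2)^C(5, 2) = 23096674062 / 2^10 = 11548337031/512 ≈ 22555345.763672

For each 5-subset S of vertices (there are C(310, 5) = 23096674062 such S), let X_S = 1 if S induces a K_5 (all C(5, 2) = 10 edges present). Then P(X_S = 1) = (1/2)^10 = 1/1024. By linearity of expectation, E[# K_5] = C(310, 5) · (1/2)^10 = 23096674062 / 1024 = 11548337031/512 ≈ 22555345.763672.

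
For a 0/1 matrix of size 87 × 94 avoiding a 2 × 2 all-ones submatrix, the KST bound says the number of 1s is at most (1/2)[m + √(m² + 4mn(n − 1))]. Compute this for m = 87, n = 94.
z(87, 94; 2, 2) ≤ (1/2)[87 + √(87² + 4·87·94·93)] = (1/2)[87 + √3049785] = 916.6817

Kővári–Sós–Turán: let r_1, ..., r_87 be the row sums and z = Σ r_i the total number of 1s. Each pair of columns can share at most one row with both entries 1 (else a 2×2 all-ones block appears), so Σ_i C(r_i, 2) ≤ C(94, 2) = 4371. By convexity Σ_i C(r_i, 2) ≥ 87·C(z/87, 2) = z(z − 87)/(2·87), giving z² − 87z − 87·94·93 ≤ 0 and hence z ≤ (1/2)[87 + √(7569 + 4·760554)] = (1/2)[87 + √3049785] ≈ (1/2)(87 + 1746.3634) = 916.6817.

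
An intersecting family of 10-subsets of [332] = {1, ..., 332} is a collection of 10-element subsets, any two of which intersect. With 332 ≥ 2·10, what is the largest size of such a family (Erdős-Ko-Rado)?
max |F| = C(331, 9) = 117772769718006975

Erdős-Ko-Rado (1961): when n ≥ 2k, max |F| = C(n−1, k−1). The bound is attained by the star {A : i ∈ A} for any fixed i ∈ [n]. Here C(332−1, 10−1) = C(331, 9) = 117772769718006975.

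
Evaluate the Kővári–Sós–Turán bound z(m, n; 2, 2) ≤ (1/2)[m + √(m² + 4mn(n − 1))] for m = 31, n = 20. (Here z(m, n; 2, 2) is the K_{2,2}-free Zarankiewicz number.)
z(31, 20; 2, 2) ≤ (1/2)[31 + √(31² + 4·31·20·19)] = (1/2)[31 + √48081] = 125.1369

Kővári–Sós–Turán: let r_1, ..., r_31 be the row sums and z = Σ r_i the total number of 1s. Each pair of columns can share at most one row with both entries 1 (else a 2×2 all-ones block appears), so Σ_i C(r_i, 2) ≤ C(20, 2) = 190. By convexity Σ_i C(r_i, 2) ≥ 31·C(z/31, 2) = z(z − 31)/(2·31), giving z² − 31z − 31·20·19 ≤ 0 and hence z ≤ (1/2)[31 + √(961 + 4·11780)] = (1/2)[31 + √48081] ≈ (1/2)(31 + 219.2738) = 125.1369.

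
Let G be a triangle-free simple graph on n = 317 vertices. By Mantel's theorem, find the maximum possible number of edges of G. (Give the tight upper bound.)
ex(317, K_3) = ⌊317^2/4⌋ = 25122

Mantel (1907): a triangle-free graph on n vertices has at most ⌊n^2/4⌋ edges, with equality for the complete bipartite graph K_{⌊n/2⌋, ⌈n/2⌉}. For n = 317: ⌊317^2/4⌋ = ⌊100489/4⌋ = 25122. The extremal graph is K_{158, 159}, which has 158·159 = 25122 edges.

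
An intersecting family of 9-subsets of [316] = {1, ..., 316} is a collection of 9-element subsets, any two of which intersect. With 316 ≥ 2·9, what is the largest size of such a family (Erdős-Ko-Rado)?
max |F| = C(315, 8) = 2198112362380935

Erdős-Ko-Rado (1961): when n ≥ 2k, max |F| = C(n−1, k−1). The bound is attained by the star {A : i ∈ A} for any fixed i ∈ [n]. Here C(316−1, 9−1) = C(315, 8) = 2198112362380935.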